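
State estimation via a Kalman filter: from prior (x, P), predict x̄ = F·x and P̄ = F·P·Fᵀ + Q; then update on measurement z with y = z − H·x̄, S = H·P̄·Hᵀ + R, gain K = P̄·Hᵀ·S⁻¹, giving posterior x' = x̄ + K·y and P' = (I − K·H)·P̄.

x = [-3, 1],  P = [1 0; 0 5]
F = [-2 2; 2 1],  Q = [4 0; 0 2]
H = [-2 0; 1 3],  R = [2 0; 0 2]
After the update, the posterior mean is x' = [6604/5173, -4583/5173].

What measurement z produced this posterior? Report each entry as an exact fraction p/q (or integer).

x̄ = F·x = [8, -5]
P̄ = F·P·Fᵀ + Q = [28 6; 6 11]
S = H·P̄·Hᵀ + R = [114 -92; -92 165]
K = P̄·Hᵀ·S⁻¹ = [-2504/5173 46/5173; 804/5173 1671/5173]
x' − x̄ = [-34780/5173, 21282/5173] = K·y
y = (KᵀK)⁻¹·Kᵀ·(x' − x̄) = [14, 6]
z = y + H·x̄ = [14, 6] + [-16, -7] = [-2, -1]

z = [-2, -1]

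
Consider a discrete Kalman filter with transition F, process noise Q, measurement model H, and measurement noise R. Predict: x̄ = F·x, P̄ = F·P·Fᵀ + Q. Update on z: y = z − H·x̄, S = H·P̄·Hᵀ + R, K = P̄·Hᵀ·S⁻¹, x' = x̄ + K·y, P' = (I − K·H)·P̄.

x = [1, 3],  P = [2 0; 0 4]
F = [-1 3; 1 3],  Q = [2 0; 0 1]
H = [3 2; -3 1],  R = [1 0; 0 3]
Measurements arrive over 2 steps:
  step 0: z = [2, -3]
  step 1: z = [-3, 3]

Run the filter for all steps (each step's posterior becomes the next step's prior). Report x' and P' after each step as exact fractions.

step 0: x' = [14107/17847, -509/3966], P' = [2686/17847 -331/1983; -331/1983 543/1322]
step 1: x' = [-5709812/5427935, 1108371/10855870], P' = [3559713/27139675 -3494397/27139675; -3494397/27139675 18096261/54279350]

step 0: x̄ = F·x = [8, 10]
step 0: P̄ = F·P·Fᵀ + Q = [40 34; 34 39]
step 0: y = z − H·x̄ = [-42, 11]
step 0: S = H·P̄·Hᵀ + R = [925 -384; -384 198]
step 0: K = P̄·Hᵀ·S⁻¹ = [700/5949 -3679/17847; 212/661 1205/3966]
step 0: x' = x̄ + K·y = [14107/17847, -509/3966]
step 0: P' = (I − K·H)·P̄ = [2686/17847 -331/1983; -331/1983 543/1322]
step 1: x̄ = F·x = [-41957/35694, 14471/35694]
step 1: P̄ = F·P·Fᵀ + Q = [244457/35694 126577/35694; 126577/35694 137267/35694]
step 1: y = z − H·x̄ = [-10153/35694, -16630/17847]
step 1: S = H·P̄·Hᵀ + R = [4303799/35694 -1152655/17847; -1152655/17847 842500/17847]
step 1: K = P̄·Hᵀ·S⁻¹ = [738069/5427935 -4724512/27139675; 1522614/5427935 13020881/54279350]
step 1: x' = x̄ + K·y = [-5709812/5427935, 1108371/10855870]
step 1: P' = (I − K·H)·P̄ = [3559713/27139675 -3494397/27139675; -3494397/27139675 18096261/54279350]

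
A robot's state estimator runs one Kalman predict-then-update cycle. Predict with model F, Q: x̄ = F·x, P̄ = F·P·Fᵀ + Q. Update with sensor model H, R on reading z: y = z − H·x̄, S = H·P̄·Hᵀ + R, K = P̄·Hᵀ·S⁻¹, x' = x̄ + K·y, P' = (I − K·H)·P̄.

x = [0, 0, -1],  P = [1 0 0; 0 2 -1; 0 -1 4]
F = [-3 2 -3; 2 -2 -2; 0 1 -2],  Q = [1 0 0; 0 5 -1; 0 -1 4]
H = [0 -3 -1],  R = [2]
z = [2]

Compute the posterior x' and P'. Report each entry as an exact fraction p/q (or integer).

x' = [331/307, -226/307, 84/307]
P' = [16781/307 -2500/307 7618/307; -2500/307 619/307 -1689/307; 7618/307 -1689/307 5173/307]

x̄ = F·x = [3, 2, 2]
P̄ = F·P·Fᵀ + Q = [66 8 35; 8 25 9; 35 9 26]
y = z − H·x̄ = [10]
S = H·P̄·Hᵀ + R = [307]
K = P̄·Hᵀ·S⁻¹ = [-59/307; -84/307; -53/307]
x' = x̄ + K·y = [331/307, -226/307, 84/307]
P' = (I − K·H)·P̄ = [16781/307 -2500/307 7618/307; -2500/307 619/307 -1689/307; 7618/307 -1689/307 5173/307]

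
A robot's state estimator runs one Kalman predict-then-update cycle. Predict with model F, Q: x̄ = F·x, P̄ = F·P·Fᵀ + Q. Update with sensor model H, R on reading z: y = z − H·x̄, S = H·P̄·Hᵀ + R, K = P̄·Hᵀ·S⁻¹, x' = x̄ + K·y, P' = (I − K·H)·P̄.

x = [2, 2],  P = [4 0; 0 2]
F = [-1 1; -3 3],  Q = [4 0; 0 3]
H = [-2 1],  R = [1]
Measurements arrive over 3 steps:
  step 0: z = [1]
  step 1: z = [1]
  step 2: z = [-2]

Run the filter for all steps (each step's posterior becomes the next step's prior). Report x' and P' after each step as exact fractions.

step 0: x̄ = F·x = [0, 0]
step 0: P̄ = F·P·Fᵀ + Q = [10 18; 18 57]
step 0: y = z − H·x̄ = [1]
step 0: S = H·P̄·Hᵀ + R = [26]
step 0: K = P̄·Hᵀ·S⁻¹ = [-1/13; 21/26]
step 0: x' = x̄ + K·y = [-1/13, 21/26]
step 0: P' = (I − K·H)·P̄ = [128/13 255/13; 255/13 1041/26]
step 1: x̄ = F·x = [23/26, 69/26]
step 1: P̄ = F·P·Fᵀ + Q = [381/26 831/26; 831/26 2571/26]
step 1: y = z − H·x̄ = [3/26]
step 1: S = H·P̄·Hᵀ + R = [797/26]
step 1: K = P̄·Hᵀ·S⁻¹ = [69/797; 909/797]
step 1: x' = x̄ + K·y = [713/797, 2220/797]
step 1: P' = (I − K·H)·P̄ = [11496/797 23061/797; 23061/797 47031/797]
step 2: x̄ = F·x = [1507/797, 4521/797]
step 2: P̄ = F·P·Fᵀ + Q = [15593/797 37215/797; 37215/797 114036/797]
step 2: y = z − H·x̄ = [-3101/797]
step 2: S = H·P̄·Hᵀ + R = [28345/797]
step 2: K = P̄·Hᵀ·S⁻¹ = [6029/28345; 39606/28345]
step 2: x' = x̄ + K·y = [30138/28345, 6687/28345]
step 2: P' = (I − K·H)·P̄ = [508952/28345 1023933/28345; 1023933/28345 2087472/28345]

step 0: x' = [-1/13, 21/26], P' = [128/13 255/13; 255/13 1041/26]
step 1: x' = [713/797, 2220/797], P' = [11496/797 23061/797; 23061/797 47031/797]
step 2: x' = [30138/28345, 6687/28345], P' = [508952/28345 1023933/28345; 1023933/28345 2087472/28345]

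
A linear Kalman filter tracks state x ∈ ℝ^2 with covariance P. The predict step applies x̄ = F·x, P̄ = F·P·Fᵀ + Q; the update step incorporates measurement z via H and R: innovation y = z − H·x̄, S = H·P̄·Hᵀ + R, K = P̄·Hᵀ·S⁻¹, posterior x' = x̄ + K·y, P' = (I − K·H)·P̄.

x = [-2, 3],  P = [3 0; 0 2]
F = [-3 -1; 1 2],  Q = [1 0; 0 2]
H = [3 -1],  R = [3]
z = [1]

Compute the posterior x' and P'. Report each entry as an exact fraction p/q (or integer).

x' = [170/91, 32/7]
P' = [311/364 12/7; 12/7 39/7]

x̄ = F·x = [3, 4]
P̄ = F·P·Fᵀ + Q = [30 -13; -13 13]
y = z − H·x̄ = [-4]
S = H·P̄·Hᵀ + R = [364]
K = P̄·Hᵀ·S⁻¹ = [103/364; -1/7]
x' = x̄ + K·y = [170/91, 32/7]
P' = (I − K·H)·P̄ = [311/364 12/7; 12/7 39/7]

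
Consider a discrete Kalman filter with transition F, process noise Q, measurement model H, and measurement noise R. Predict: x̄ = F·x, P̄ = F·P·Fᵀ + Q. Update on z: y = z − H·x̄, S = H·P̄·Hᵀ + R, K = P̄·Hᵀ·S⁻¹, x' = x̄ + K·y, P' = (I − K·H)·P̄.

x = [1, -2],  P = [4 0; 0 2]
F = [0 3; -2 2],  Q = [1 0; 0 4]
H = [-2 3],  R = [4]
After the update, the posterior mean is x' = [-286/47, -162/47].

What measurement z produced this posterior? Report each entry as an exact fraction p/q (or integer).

x̄ = F·x = [-6, -6]
P̄ = F·P·Fᵀ + Q = [19 12; 12 28]
S = H·P̄·Hᵀ + R = [188]
K = P̄·Hᵀ·S⁻¹ = [-1/94; 15/47]
x' − x̄ = [-4/47, 120/47] = K·y
y = (KᵀK)⁻¹·Kᵀ·(x' − x̄) = [8]
z = y + H·x̄ = [8] + [-6] = [2]

z = [2]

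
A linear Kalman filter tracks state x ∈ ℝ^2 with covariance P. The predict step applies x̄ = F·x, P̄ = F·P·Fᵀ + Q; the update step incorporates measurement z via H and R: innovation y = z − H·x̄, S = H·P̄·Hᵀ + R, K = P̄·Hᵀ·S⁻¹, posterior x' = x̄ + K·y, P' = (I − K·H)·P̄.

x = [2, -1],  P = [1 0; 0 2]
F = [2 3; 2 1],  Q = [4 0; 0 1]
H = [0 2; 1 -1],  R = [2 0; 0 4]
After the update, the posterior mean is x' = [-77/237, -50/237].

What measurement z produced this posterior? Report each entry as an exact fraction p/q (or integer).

x̄ = F·x = [1, 3]
P̄ = F·P·Fᵀ + Q = [26 10; 10 7]
S = H·P̄·Hᵀ + R = [30 6; 6 17]
K = P̄·Hᵀ·S⁻¹ = [122/237 60/79; 110/237 1/79]
x' − x̄ = [-314/237, -761/237] = K·y
y = (KᵀK)⁻¹·Kᵀ·(x' − x̄) = [-7, 3]
z = y + H·x̄ = [-7, 3] + [6, -2] = [-1, 1]

z = [-1, 1]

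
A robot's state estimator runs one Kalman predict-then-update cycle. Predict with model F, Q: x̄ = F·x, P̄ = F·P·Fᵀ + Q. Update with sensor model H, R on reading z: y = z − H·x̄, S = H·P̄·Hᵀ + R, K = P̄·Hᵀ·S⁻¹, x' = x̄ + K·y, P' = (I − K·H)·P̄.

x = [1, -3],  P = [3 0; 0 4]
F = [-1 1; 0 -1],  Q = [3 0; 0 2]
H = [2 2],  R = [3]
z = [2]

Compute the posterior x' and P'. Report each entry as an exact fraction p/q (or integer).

x' = [-92/35, 121/35]
P' = [206/35 -188/35; -188/35 194/35]

x̄ = F·x = [-4, 3]
P̄ = F·P·Fᵀ + Q = [10 -4; -4 6]
y = z − H·x̄ = [4]
S = H·P̄·Hᵀ + R = [35]
K = P̄·Hᵀ·S⁻¹ = [12/35; 4/35]
x' = x̄ + K·y = [-92/35, 121/35]
P' = (I − K·H)·P̄ = [206/35 -188/35; -188/35 194/35]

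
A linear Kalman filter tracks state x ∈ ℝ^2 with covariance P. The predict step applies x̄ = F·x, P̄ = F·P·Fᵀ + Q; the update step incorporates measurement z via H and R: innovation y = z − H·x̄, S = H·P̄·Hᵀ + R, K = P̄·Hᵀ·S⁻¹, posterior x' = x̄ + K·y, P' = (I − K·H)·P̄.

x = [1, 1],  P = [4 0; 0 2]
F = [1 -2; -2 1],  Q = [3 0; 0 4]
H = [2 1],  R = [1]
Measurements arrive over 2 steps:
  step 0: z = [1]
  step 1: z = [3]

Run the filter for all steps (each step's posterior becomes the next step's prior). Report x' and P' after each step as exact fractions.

step 0: x' = [37/35, -43/35], P' = [201/35 -384/35; -384/35 766/35]
step 1: x' = [22233/7489, -21975/7489], P' = [35522/7489 -65086/7489; -65086/7489 125710/7489]

step 0: x̄ = F·x = [-1, -1]
step 0: P̄ = F·P·Fᵀ + Q = [15 -12; -12 22]
step 0: y = z − H·x̄ = [4]
step 0: S = H·P̄·Hᵀ + R = [35]
step 0: K = P̄·Hᵀ·S⁻¹ = [18/35; -2/35]
step 0: x' = x̄ + K·y = [37/35, -43/35]
step 0: P' = (I − K·H)·P̄ = [201/35 -384/35; -384/35 766/35]
step 1: x̄ = F·x = [123/35, -117/35]
step 1: P̄ = F·P·Fᵀ + Q = [4906/35 -3854/35; -3854/35 3246/35]
step 1: y = z − H·x̄ = [-24/35]
step 1: S = H·P̄·Hᵀ + R = [7489/35]
step 1: K = P̄·Hᵀ·S⁻¹ = [5958/7489; -4462/7489]
step 1: x' = x̄ + K·y = [22233/7489, -21975/7489]
step 1: P' = (I − K·H)·P̄ = [35522/7489 -65086/7489; -65086/7489 125710/7489]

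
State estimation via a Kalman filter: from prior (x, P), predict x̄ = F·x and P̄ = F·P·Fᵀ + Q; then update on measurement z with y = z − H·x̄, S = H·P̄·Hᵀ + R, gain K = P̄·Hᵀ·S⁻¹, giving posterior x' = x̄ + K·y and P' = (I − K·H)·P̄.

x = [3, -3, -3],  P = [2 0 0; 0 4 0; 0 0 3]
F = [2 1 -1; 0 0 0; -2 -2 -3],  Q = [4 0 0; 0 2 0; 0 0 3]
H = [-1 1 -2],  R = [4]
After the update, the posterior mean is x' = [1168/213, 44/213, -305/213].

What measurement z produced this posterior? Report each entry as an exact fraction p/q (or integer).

z = [-2]

x̄ = F·x = [6, 0, 9]
P̄ = F·P·Fᵀ + Q = [19 0 -7; 0 2 0; -7 0 54]
S = H·P̄·Hᵀ + R = [213]
K = P̄·Hᵀ·S⁻¹ = [-5/213; 2/213; -101/213]
x' − x̄ = [-110/213, 44/213, -2222/213] = K·y
y = (KᵀK)⁻¹·Kᵀ·(x' − x̄) = [22]
z = y + H·x̄ = [22] + [-24] = [-2]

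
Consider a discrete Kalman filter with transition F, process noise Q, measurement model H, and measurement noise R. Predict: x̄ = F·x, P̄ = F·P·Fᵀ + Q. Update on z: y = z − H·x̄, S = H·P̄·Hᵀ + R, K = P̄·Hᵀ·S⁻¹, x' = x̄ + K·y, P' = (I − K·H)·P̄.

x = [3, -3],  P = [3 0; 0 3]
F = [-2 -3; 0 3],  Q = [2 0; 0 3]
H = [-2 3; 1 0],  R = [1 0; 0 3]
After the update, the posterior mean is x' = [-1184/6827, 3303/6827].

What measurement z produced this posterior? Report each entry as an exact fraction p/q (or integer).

x̄ = F·x = [3, -9]
P̄ = F·P·Fᵀ + Q = [41 -27; -27 30]
S = H·P̄·Hᵀ + R = [759 -163; -163 44]
K = P̄·Hᵀ·S⁻¹ = [-489/6827 4550/6827; 1935/6827 2979/6827]
x' − x̄ = [-21665/6827, 64746/6827] = K·y
y = (KᵀK)⁻¹·Kᵀ·(x' − x̄) = [35, -1]
z = y + H·x̄ = [35, -1] + [-33, 3] = [2, 2]

z = [2, 2]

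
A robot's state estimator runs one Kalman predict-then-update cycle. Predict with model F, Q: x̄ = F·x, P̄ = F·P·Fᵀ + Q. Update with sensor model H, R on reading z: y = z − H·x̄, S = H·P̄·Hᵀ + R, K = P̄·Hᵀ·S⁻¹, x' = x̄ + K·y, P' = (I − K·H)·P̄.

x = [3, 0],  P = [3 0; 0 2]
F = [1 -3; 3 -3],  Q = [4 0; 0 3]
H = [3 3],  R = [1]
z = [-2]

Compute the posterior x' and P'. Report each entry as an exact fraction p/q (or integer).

x' = [-24/11, 873/572]
P' = [41/11 -81/22; -81/22 4287/1144]

x̄ = F·x = [3, 9]
P̄ = F·P·Fᵀ + Q = [25 27; 27 48]
y = z − H·x̄ = [-38]
S = H·P̄·Hᵀ + R = [1144]
K = P̄·Hᵀ·S⁻¹ = [3/22; 225/1144]
x' = x̄ + K·y = [-24/11, 873/572]
P' = (I − K·H)·P̄ = [41/11 -81/22; -81/22 4287/1144]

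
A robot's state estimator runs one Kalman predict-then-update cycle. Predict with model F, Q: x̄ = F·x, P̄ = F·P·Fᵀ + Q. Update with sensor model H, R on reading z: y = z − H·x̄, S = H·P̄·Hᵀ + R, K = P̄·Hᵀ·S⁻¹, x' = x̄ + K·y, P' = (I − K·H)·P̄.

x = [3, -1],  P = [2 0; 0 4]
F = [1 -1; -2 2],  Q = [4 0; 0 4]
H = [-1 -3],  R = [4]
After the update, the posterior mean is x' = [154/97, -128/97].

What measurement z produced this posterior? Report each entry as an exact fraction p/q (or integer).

z = [2]

x̄ = F·x = [4, -8]
P̄ = F·P·Fᵀ + Q = [10 -12; -12 28]
S = H·P̄·Hᵀ + R = [194]
K = P̄·Hᵀ·S⁻¹ = [13/97; -36/97]
x' − x̄ = [-234/97, 648/97] = K·y
y = (KᵀK)⁻¹·Kᵀ·(x' − x̄) = [-18]
z = y + H·x̄ = [-18] + [20] = [2]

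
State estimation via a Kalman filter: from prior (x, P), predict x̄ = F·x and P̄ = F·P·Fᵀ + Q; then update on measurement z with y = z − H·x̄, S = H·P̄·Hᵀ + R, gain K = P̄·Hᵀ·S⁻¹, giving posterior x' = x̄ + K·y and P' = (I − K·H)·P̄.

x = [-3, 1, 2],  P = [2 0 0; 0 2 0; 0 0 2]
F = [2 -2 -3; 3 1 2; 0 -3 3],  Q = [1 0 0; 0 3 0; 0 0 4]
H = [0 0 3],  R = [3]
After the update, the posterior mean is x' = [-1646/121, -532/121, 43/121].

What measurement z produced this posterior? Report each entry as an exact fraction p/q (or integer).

x̄ = F·x = [-14, -4, 3]
P̄ = F·P·Fᵀ + Q = [35 -4 -6; -4 31 6; -6 6 40]
S = H·P̄·Hᵀ + R = [363]
K = P̄·Hᵀ·S⁻¹ = [-6/121; 6/121; 40/121]
x' − x̄ = [48/121, -48/121, -320/121] = K·y
y = (KᵀK)⁻¹·Kᵀ·(x' − x̄) = [-8]
z = y + H·x̄ = [-8] + [9] = [1]

z = [1]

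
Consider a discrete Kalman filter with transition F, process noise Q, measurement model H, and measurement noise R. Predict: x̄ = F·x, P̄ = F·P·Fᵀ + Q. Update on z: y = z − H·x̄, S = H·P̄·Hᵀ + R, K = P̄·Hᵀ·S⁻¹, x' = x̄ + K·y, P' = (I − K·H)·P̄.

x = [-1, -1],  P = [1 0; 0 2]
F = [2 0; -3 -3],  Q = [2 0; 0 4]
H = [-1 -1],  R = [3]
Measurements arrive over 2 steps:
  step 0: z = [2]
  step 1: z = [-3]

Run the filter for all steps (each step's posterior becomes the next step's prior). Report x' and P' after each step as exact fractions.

step 0: x̄ = F·x = [-2, 6]
step 0: P̄ = F·P·Fᵀ + Q = [6 -6; -6 31]
step 0: y = z − H·x̄ = [6]
step 0: S = H·P̄·Hᵀ + R = [28]
step 0: K = P̄·Hᵀ·S⁻¹ = [0; -25/28]
step 0: x' = x̄ + K·y = [-2, 9/14]
step 0: P' = (I − K·H)·P̄ = [6 -6; -6 243/28]
step 1: x̄ = F·x = [-4, 57/14]
step 1: P̄ = F·P·Fᵀ + Q = [26 0; 0 787/28]
step 1: y = z − H·x̄ = [-41/14]
step 1: S = H·P̄·Hᵀ + R = [1599/28]
step 1: K = P̄·Hᵀ·S⁻¹ = [-56/123; -787/1599]
step 1: x' = x̄ + K·y = [-8/3, 215/39]
step 1: P' = (I − K·H)·P̄ = [1742/123 -1574/123; -1574/123 22823/1599]

step 0: x' = [-2, 9/14], P' = [6 -6; -6 243/28]
step 1: x' = [-8/3, 215/39], P' = [1742/123 -1574/123; -1574/123 22823/1599]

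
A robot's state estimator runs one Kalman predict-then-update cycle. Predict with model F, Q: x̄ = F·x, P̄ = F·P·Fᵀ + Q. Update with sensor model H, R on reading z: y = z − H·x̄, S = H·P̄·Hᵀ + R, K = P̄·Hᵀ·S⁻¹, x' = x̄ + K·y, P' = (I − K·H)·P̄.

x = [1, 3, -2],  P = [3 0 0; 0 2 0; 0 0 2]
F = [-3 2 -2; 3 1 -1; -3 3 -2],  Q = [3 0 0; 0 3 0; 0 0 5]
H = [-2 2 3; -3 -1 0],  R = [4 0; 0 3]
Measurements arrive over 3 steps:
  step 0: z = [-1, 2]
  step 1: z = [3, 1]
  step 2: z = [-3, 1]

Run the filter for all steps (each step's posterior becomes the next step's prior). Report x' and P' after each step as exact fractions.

step 0: x̄ = F·x = [7, 8, 10]
step 0: P̄ = F·P·Fᵀ + Q = [46 -19 47; -19 34 -17; 47 -17 58]
step 0: y = z − H·x̄ = [-33, 31]
step 0: S = H·P̄·Hᵀ + R = [230 -88; -88 337]
step 0: K = P̄·Hᵀ·S⁻¹ = [-6765/69766 -13201/34883; 20559/69766 5065/34883; 2295/34883 -12236/34883]
step 0: x' = x̄ + K·y = [-106855/69766, 193711/69766, -106221/34883]
step 0: P' = (I − K·H)·P̄ = [141813/69766 -346233/69766 158172/34883; -346233/69766 1008309/69766 -437808/34883; 158172/34883 -437808/34883 400380/34883]
step 1: x̄ = F·x = [1132871/69766, 42794/34883, 663291/34883]
step 1: P̄ = F·P·Fᵀ + Q = [23677743/69766 1928277/34883 14137497/34883; 1928277/34883 535227/34883 2350890/34883; 14137497/34883 2350890/34883 17219341/34883]
step 1: y = z − H·x̄ = [-837941/34883, 3553967/69766]
step 1: S = H·P̄·Hᵀ + R = [47744495/34883 -72040476/34883; -72040476/34883 237518763/69766]
step 1: K = P̄·Hᵀ·S⁻¹ = [-279386418/9178807517 -3063560769/9178807517; 982240206/9178807517 107363780/9178807517; 192086745/834437047 -197998698/834437047]
step 1: x' = x̄ + K·y = [-303448040/9178807517, -6865171746/9178807517, 1166092503/834437047]
step 1: P' = (I − K·H)·P̄ = [7560274686/9178807517 -13490141751/9178807517 1241917794/834437047; -13490141751/9178807517 40148333913/9178807517 -3131757288/834437047; 1241917794/834437047 -3131757288/834437047 3171899048/834437047]
step 2: x̄ = F·x = [-38474034438/9178807517, -20602533399/9178807517, -45339206184/9178807517]
step 2: P̄ = F·P·Fᵀ + Q = [997145279653/9178807517 138379582925/9178807517 1159274610517/9178807517; 138379582925/9178807517 76609353592/9178807517 172506821753/9178807517; 1159274610517/9178807517 172506821753/9178807517 1434982735430/9178807517]
step 2: y = z − H·x̄ = [72738193923/9178807517, -126845829196/9178807517]
step 2: S = H·P̄·Hᵀ + R = [4298328253350/9178807517 -5674857320878/9178807517; -5674857320878/9178807517 9908730790570/9178807517]
step 2: K = P̄·Hᵀ·S⁻¹ = [-17376553409853/565812709351724 -188671873771735/565812709351724; 15160486552719/141453177337931 3325202171753/282906354675862; 64993041421521/282906354675862 -66999045145373/282906354675862]
step 2: x' = x̄ + K·y = [97965176432537/565812709351724, -220338144064478/141453177337931, 43499805526699/282906354675862]
step 2: P' = (I − K·H)·P̄ = [465980755214151/565812709351724 -207981661081812/141453177337931 421051430907231/282906354675862; -207981661081812/141453177337931 1237914359975613/282906354675862 -531078578642787/141453177337931; 421051430907231/282906354675862 -531078578642787/141453177337931 537731557011949/141453177337931]

step 0: x' = [-106855/69766, 193711/69766, -106221/34883], P' = [141813/69766 -346233/69766 158172/34883; -346233/69766 1008309/69766 -437808/34883; 158172/34883 -437808/34883 400380/34883]
step 1: x' = [-303448040/9178807517, -6865171746/9178807517, 1166092503/834437047], P' = [7560274686/9178807517 -13490141751/9178807517 1241917794/834437047; -13490141751/9178807517 40148333913/9178807517 -3131757288/834437047; 1241917794/834437047 -3131757288/834437047 3171899048/834437047]
step 2: x' = [97965176432537/565812709351724, -220338144064478/141453177337931, 43499805526699/282906354675862], P' = [465980755214151/565812709351724 -207981661081812/141453177337931 421051430907231/282906354675862; -207981661081812/141453177337931 1237914359975613/282906354675862 -531078578642787/141453177337931; 421051430907231/282906354675862 -531078578642787/141453177337931 537731557011949/141453177337931]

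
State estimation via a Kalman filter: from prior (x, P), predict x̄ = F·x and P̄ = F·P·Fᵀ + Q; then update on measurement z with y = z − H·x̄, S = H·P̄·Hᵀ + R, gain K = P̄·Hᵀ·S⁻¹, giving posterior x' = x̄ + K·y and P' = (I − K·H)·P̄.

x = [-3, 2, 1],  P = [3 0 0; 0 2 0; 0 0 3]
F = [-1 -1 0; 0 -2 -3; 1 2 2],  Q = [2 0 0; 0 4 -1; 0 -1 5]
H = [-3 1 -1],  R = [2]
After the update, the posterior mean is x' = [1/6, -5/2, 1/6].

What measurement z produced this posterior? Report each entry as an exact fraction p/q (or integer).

x̄ = F·x = [1, -7, 3]
P̄ = F·P·Fᵀ + Q = [7 4 -7; 4 39 -27; -7 -27 28]
S = H·P̄·Hᵀ + R = [120]
K = P̄·Hᵀ·S⁻¹ = [-1/12; 9/20; -17/60]
x' − x̄ = [-5/6, 9/2, -17/6] = K·y
y = (KᵀK)⁻¹·Kᵀ·(x' − x̄) = [10]
z = y + H·x̄ = [10] + [-13] = [-3]

z = [-3]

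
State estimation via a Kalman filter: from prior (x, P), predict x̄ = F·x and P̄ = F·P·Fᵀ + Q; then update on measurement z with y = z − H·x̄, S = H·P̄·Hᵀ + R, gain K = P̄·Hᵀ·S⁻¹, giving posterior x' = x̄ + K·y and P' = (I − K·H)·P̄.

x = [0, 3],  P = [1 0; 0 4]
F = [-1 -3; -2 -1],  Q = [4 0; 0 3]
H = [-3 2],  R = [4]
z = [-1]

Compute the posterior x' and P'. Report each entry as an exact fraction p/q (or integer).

x' = [-151/249, -307/249]
P' = [1184/249 1586/249; 1586/249 2339/249]

x̄ = F·x = [-9, -3]
P̄ = F·P·Fᵀ + Q = [41 14; 14 11]
y = z − H·x̄ = [-22]
S = H·P̄·Hᵀ + R = [249]
K = P̄·Hᵀ·S⁻¹ = [-95/249; -20/249]
x' = x̄ + K·y = [-151/249, -307/249]
P' = (I − K·H)·P̄ = [1184/249 1586/249; 1586/249 2339/249]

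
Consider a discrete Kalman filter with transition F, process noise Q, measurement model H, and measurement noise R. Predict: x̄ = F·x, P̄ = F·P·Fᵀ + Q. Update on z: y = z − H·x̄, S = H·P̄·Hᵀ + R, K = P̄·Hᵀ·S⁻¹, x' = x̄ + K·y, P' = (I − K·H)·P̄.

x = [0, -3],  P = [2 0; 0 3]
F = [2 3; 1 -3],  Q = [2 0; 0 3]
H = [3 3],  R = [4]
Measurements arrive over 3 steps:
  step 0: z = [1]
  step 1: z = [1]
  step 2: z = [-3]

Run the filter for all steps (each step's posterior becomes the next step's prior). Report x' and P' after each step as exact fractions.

step 0: x̄ = F·x = [-9, 9]
step 0: P̄ = F·P·Fᵀ + Q = [37 -23; -23 32]
step 0: y = z − H·x̄ = [1]
step 0: S = H·P̄·Hᵀ + R = [211]
step 0: K = P̄·Hᵀ·S⁻¹ = [42/211; 27/211]
step 0: x' = x̄ + K·y = [-1857/211, 1926/211]
step 0: P' = (I − K·H)·P̄ = [6043/211 -5987/211; -5987/211 6023/211]
step 1: x̄ = F·x = [2064/211, -7635/211]
step 1: P̄ = F·P·Fᵀ + Q = [6957/211 -24160/211; -24160/211 96805/211]
step 1: y = z − H·x̄ = [16924/211]
step 1: S = H·P̄·Hᵀ + R = [499822/211]
step 1: K = P̄·Hᵀ·S⁻¹ = [-51609/499822; 217935/499822]
step 1: x' = x̄ + K·y = [374886/249911, -302865/249911]
step 1: P' = (I − K·H)·P̄ = [3856743/499822 -3925555/499822; -3925555/499822 4216135/499822]
step 2: x̄ = F·x = [-158823/249911, 1283481/249911]
step 2: P̄ = F·P·Fᵀ + Q = [7265171/499822 -9227532/249911; -9227532/249911 33427377/249911]
step 2: y = z − H·x̄ = [-4123707/249911]
step 2: S = H·P̄·Hᵀ + R = [336887461/499822]
step 2: K = P̄·Hᵀ·S⁻¹ = [-33569679/336887461; 145199070/336887461]
step 2: x' = x̄ + K·y = [339825150/336887461, -665716059/336887461]
step 2: P' = (I − K·H)·P̄ = [2642183945/336887461 -2686943517/336887461; -2686943517/336887461 2880542277/336887461]

step 0: x' = [-1857/211, 1926/211], P' = [6043/211 -5987/211; -5987/211 6023/211]
step 1: x' = [374886/249911, -302865/249911], P' = [3856743/499822 -3925555/499822; -3925555/499822 4216135/499822]
step 2: x' = [339825150/336887461, -665716059/336887461], P' = [2642183945/336887461 -2686943517/336887461; -2686943517/336887461 2880542277/336887461]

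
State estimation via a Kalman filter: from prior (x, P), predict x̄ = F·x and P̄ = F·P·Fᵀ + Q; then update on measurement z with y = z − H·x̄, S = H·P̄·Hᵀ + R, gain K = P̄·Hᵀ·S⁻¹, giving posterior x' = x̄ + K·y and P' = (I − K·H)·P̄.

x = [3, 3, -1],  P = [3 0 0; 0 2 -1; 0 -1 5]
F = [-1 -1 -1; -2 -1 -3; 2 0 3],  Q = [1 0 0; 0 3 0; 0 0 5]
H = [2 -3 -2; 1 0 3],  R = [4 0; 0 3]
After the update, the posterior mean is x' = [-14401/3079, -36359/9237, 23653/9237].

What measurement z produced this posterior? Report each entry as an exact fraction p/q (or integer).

z = [-3, 3]

x̄ = F·x = [-5, -6, 3]
P̄ = F·P·Fᵀ + Q = [9 19 -18; 19 56 -54; -18 -54 62]
S = H·P̄·Hᵀ + R = [60 3; 3 462]
K = P̄·Hᵀ·S⁻¹ = [-139/3079 -299/3079; -3245/9237 -946/3079; 140/9237 3358/9237]
x' − x̄ = [994/3079, 19063/9237, -4058/9237] = K·y
y = (KᵀK)⁻¹·Kᵀ·(x' − x̄) = [-5, -1]
z = y + H·x̄ = [-5, -1] + [2, 4] = [-3, 3]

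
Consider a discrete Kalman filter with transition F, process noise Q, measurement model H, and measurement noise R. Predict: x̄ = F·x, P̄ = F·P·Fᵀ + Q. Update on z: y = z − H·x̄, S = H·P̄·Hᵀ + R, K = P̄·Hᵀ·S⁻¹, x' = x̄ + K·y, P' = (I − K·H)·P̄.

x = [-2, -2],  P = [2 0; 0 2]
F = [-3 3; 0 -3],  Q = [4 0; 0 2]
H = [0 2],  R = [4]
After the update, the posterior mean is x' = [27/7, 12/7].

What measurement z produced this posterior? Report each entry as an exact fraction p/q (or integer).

z = [3]

x̄ = F·x = [0, 6]
P̄ = F·P·Fᵀ + Q = [40 -18; -18 20]
S = H·P̄·Hᵀ + R = [84]
K = P̄·Hᵀ·S⁻¹ = [-3/7; 10/21]
x' − x̄ = [27/7, -30/7] = K·y
y = (KᵀK)⁻¹·Kᵀ·(x' − x̄) = [-9]
z = y + H·x̄ = [-9] + [12] = [3]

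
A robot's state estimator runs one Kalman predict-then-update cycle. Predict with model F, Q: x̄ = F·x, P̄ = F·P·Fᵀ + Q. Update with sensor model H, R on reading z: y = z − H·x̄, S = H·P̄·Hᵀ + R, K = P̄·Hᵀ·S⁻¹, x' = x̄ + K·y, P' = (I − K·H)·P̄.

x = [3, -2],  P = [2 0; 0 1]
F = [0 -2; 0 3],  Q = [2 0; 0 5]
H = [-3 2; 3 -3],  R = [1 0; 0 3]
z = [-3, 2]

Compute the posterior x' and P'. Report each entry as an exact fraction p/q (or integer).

x' = [130/141, -4/423]
P' = [38/47 142/141; 142/141 590/423]

x̄ = F·x = [4, -6]
P̄ = F·P·Fᵀ + Q = [6 -6; -6 14]
y = z − H·x̄ = [21, -28]
S = H·P̄·Hᵀ + R = [183 -228; -228 291]
K = P̄·Hᵀ·S⁻¹ = [-58/141 -28/141; -98/423 -164/423]
x' = x̄ + K·y = [130/141, -4/423]
P' = (I − K·H)·P̄ = [38/47 142/141; 142/141 590/423]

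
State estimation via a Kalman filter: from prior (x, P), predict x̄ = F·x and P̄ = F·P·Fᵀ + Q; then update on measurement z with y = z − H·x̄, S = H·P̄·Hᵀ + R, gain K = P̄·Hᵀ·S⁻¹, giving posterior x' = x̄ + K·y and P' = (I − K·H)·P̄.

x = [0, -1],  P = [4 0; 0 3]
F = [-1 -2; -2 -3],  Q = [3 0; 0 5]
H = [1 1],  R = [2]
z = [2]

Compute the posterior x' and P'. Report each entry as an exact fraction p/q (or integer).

x̄ = F·x = [2, 3]
P̄ = F·P·Fᵀ + Q = [19 26; 26 48]
y = z − H·x̄ = [-3]
S = H·P̄·Hᵀ + R = [121]
K = P̄·Hᵀ·S⁻¹ = [45/121; 74/121]
x' = x̄ + K·y = [107/121, 141/121]
P' = (I − K·H)·P̄ = [274/121 -184/121; -184/121 332/121]

x' = [107/121, 141/121]
P' = [274/121 -184/121; -184/121 332/121]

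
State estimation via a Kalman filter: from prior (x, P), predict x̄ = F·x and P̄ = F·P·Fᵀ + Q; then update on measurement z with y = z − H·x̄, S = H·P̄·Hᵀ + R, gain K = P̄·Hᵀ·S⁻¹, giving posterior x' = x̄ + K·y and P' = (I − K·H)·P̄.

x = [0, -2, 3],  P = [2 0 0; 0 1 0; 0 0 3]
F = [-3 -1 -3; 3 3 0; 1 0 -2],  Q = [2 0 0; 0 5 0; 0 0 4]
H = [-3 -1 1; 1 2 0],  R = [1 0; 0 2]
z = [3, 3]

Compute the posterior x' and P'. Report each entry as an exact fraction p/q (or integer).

x' = [-40553/24293, 51376/24293, 3474/24293]
P' = [47346/24293 -26142/24293 105684/24293; -26142/24293 26179/24293 -47178/24293; 105684/24293 -47178/24293 268506/24293]

x̄ = F·x = [-7, -6, -6]
P̄ = F·P·Fᵀ + Q = [48 -21 12; -21 32 6; 12 6 18]
y = z − H·x̄ = [-18, 22]
S = H·P̄·Hᵀ + R = [273 -37; -37 94]
K = P̄·Hᵀ·S⁻¹ = [-10212/24293 -2469/24293; 5069/24293 13108/24293; -1368/24293 5664/24293]
x' = x̄ + K·y = [-40553/24293, 51376/24293, 3474/24293]
P' = (I − K·H)·P̄ = [47346/24293 -26142/24293 105684/24293; -26142/24293 26179/24293 -47178/24293; 105684/24293 -47178/24293 268506/24293]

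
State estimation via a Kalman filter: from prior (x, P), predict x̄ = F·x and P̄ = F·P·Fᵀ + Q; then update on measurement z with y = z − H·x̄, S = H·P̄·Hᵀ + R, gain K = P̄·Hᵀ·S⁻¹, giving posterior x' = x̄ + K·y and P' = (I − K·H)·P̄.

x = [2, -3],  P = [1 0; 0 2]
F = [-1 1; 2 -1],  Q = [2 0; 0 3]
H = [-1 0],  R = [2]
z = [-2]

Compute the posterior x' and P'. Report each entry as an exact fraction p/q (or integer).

x' = [0, 3]
P' = [10/7 -8/7; -8/7 47/7]

x̄ = F·x = [-5, 7]
P̄ = F·P·Fᵀ + Q = [5 -4; -4 9]
y = z − H·x̄ = [-7]
S = H·P̄·Hᵀ + R = [7]
K = P̄·Hᵀ·S⁻¹ = [-5/7; 4/7]
x' = x̄ + K·y = [0, 3]
P' = (I − K·H)·P̄ = [10/7 -8/7; -8/7 47/7]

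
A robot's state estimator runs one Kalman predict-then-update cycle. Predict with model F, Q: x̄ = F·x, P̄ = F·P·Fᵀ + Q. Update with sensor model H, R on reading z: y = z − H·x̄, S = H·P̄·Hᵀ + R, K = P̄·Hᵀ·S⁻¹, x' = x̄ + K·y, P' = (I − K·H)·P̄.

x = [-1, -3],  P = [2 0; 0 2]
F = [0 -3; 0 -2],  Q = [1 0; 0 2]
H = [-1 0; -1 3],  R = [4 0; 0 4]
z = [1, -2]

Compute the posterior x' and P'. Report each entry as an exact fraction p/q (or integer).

x' = [119/327, -41/109]
P' = [980/327 124/109; 124/109 88/109]

x̄ = F·x = [9, 6]
P̄ = F·P·Fᵀ + Q = [19 12; 12 10]
y = z − H·x̄ = [10, -11]
S = H·P̄·Hᵀ + R = [23 -17; -17 41]
K = P̄·Hᵀ·S⁻¹ = [-245/327 34/327; -31/109 35/109]
x' = x̄ + K·y = [119/327, -41/109]
P' = (I − K·H)·P̄ = [980/327 124/109; 124/109 88/109]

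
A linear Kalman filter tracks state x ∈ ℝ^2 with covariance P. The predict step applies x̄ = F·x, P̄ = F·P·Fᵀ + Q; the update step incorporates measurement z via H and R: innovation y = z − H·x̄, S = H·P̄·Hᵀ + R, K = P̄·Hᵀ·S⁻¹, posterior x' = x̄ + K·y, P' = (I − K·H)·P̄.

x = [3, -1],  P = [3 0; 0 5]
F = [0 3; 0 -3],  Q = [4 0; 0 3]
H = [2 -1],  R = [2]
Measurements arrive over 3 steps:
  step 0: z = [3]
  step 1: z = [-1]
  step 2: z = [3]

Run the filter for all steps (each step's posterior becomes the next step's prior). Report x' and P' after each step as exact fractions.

step 0: x̄ = F·x = [-3, 3]
step 0: P̄ = F·P·Fᵀ + Q = [49 -45; -45 48]
step 0: y = z − H·x̄ = [12]
step 0: S = H·P̄·Hᵀ + R = [426]
step 0: K = P̄·Hᵀ·S⁻¹ = [143/426; -23/71]
step 0: x' = x̄ + K·y = [73/71, -63/71]
step 0: P' = (I − K·H)·P̄ = [425/426 94/71; 94/71 234/71]
step 1: x̄ = F·x = [-189/71, 189/71]
step 1: P̄ = F·P·Fᵀ + Q = [2390/71 -2106/71; -2106/71 2319/71]
step 1: y = z − H·x̄ = [496/71]
step 1: S = H·P̄·Hᵀ + R = [20445/71]
step 1: K = P̄·Hᵀ·S⁻¹ = [6886/20445; -2177/6815]
step 1: x' = x̄ + K·y = [-6319/20445, 2933/6815]
step 1: P' = (I − K·H)·P̄ = [20374/20445 8992/6815; 8992/6815 22338/6815]
step 2: x̄ = F·x = [8799/6815, -8799/6815]
step 2: P̄ = F·P·Fᵀ + Q = [228302/6815 -201042/6815; -201042/6815 221487/6815]
step 2: y = z − H·x̄ = [-5952/6815]
step 2: S = H·P̄·Hᵀ + R = [1952493/6815]
step 2: K = P̄·Hᵀ·S⁻¹ = [657646/1952493; -207857/650831]
step 2: x' = x̄ + K·y = [648847/650831, -658767/650831]
step 2: P' = (I − K·H)·P̄ = [1945678/1952493 858688/650831; 858688/650831 2133090/650831]

step 0: x' = [73/71, -63/71], P' = [425/426 94/71; 94/71 234/71]
step 1: x' = [-6319/20445, 2933/6815], P' = [20374/20445 8992/6815; 8992/6815 22338/6815]
step 2: x' = [648847/650831, -658767/650831], P' = [1945678/1952493 858688/650831; 858688/650831 2133090/650831]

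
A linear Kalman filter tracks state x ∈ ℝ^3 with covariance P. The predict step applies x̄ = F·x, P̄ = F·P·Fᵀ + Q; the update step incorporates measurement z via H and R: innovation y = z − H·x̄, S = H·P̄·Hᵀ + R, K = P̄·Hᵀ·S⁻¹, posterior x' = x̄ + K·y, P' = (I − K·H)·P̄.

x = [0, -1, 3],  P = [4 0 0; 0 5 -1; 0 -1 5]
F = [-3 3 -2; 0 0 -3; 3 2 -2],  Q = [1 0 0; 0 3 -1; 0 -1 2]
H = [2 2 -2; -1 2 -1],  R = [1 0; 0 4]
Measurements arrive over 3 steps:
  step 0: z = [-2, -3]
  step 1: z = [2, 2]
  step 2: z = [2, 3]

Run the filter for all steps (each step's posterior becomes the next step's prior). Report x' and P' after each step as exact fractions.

step 0: x̄ = F·x = [-9, -9, -8]
step 0: P̄ = F·P·Fᵀ + Q = [114 39 24; 39 48 35; 24 35 86]
step 0: y = z − H·x̄ = [18, -2]
step 0: S = H·P̄·Hᵀ + R = [833 4; 4 148]
step 0: K = P̄·Hᵀ·S⁻¹ = [9606/30817 -12753/30817; 3826/30817 8955/61634; -1958/30817 -8276/30817]
step 0: x' = x̄ + K·y = [-78939/30817, -217440/30817, -265228/30817]
step 0: P' = (I − K·H)·P̄ = [269610/30817 483405/30817 748212/30817; 483405/30817 982807/30817 1464299/30817; 748212/30817 1464299/30817 2213490/30817]
step 1: x̄ = F·x = [114953/30817, 795684/30817, -141241/30817]
step 1: P̄ = F·P·Fᵀ + Q = [2862196/30817 6836157/30817 -868463/30817; 6836157/30817 20013861/30817 -2269579/30817; -868463/30817 -2269579/30817 381236/30817]
step 1: y = z − H·x̄ = [-2042122/30817, -1556022/30817]
step 1: S = H·P̄·Hᵀ + R = [172853581/30817 102383312/30817; 102383312/30817 63418906/30817]
step 1: K = P̄·Hᵀ·S⁻¹ = [2345783480/7785352713 -4706710319/15570705426; 339837318/2595117571 902446468/2595117571; -170508732/2595117571 218925611/5190235142]
step 1: x' = x̄ + K·y = [-7578738986/7785352713, -1081295784/2595117571, -6122072284/2595117571]
step 1: P' = (I − K·H)·P̄ = [12469054595/15570705426 627580739/2595117571 4629585183/5190235142; 627580739/2595117571 4695028691/2595117571 5152690771/2595117571; 4629585183/5190235142 5152690771/2595117571 15105475457/5190235142]
step 2: x̄ = F·x = [16578996202/2595117571, 18366216852/2595117571, 2502814014/2595117571]
step 2: P̄ = F·P·Fᵀ + Q = [96827354281/5190235142 39550685511/5190235142 -19933248651/5190235142; 39550685511/5190235142 151519984539/5190235142 -18055938299/5190235142; -19933248651/5190235142 -18055938299/5190235142 22833628629/5190235142]
step 2: y = z − H·x̄ = [-59694562938/2595117571, -9865270775/2595117571]
step 2: S = H·P̄·Hᵀ + R = [855116542313/2595117571 322764743834/2595117571; 322764743834/2595117571 310328187742/2595117571]
step 2: K = P̄·Hᵀ·S⁻¹ = [9277341743551/31056336102695 -9538688911617/31056336102695; 3749626970358/31056336102695 20376068017753/62112672205390; -2423617290503/31056336102695 568653911301/31056336102695]
step 2: x' = x̄ + K·y = [21262145212637/31056336102695, 189623274800107/62112672205390, 83539599792039/31056336102695]
step 2: P' = (I − K·H)·P̄ = [49265896587063/62112672205390 12944940137639/62112672205390 52933494981151/62112672205390; 12944940137639/62112672205390 51822262687966/31056336102695 112839838543213/62112672205390; 52933494981151/62112672205390 112839838543213/62112672205390 168196950814867/62112672205390]

step 0: x' = [-78939/30817, -217440/30817, -265228/30817], P' = [269610/30817 483405/30817 748212/30817; 483405/30817 982807/30817 1464299/30817; 748212/30817 1464299/30817 2213490/30817]
step 1: x' = [-7578738986/7785352713, -1081295784/2595117571, -6122072284/2595117571], P' = [12469054595/15570705426 627580739/2595117571 4629585183/5190235142; 627580739/2595117571 4695028691/2595117571 5152690771/2595117571; 4629585183/5190235142 5152690771/2595117571 15105475457/5190235142]
step 2: x' = [21262145212637/31056336102695, 189623274800107/62112672205390, 83539599792039/31056336102695], P' = [49265896587063/62112672205390 12944940137639/62112672205390 52933494981151/62112672205390; 12944940137639/62112672205390 51822262687966/31056336102695 112839838543213/62112672205390; 52933494981151/62112672205390 112839838543213/62112672205390 168196950814867/62112672205390]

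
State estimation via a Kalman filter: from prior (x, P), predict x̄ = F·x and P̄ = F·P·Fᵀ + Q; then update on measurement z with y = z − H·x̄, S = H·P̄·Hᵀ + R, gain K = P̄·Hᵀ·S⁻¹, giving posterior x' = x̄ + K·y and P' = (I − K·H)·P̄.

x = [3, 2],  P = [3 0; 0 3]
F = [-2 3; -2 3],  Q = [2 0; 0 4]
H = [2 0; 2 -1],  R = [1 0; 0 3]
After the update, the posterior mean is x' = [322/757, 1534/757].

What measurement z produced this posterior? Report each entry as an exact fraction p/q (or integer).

z = [1, -2]

x̄ = F·x = [0, 0]
P̄ = F·P·Fᵀ + Q = [41 39; 39 43]
S = H·P̄·Hᵀ + R = [165 86; 86 54]
K = P̄·Hᵀ·S⁻¹ = [365/757 43/1514; 601/757 -933/1514]
x' − x̄ = [322/757, 1534/757] = K·y
y = (KᵀK)⁻¹·Kᵀ·(x' − x̄) = [1, -2]
z = y + H·x̄ = [1, -2] + [0, 0] = [1, -2]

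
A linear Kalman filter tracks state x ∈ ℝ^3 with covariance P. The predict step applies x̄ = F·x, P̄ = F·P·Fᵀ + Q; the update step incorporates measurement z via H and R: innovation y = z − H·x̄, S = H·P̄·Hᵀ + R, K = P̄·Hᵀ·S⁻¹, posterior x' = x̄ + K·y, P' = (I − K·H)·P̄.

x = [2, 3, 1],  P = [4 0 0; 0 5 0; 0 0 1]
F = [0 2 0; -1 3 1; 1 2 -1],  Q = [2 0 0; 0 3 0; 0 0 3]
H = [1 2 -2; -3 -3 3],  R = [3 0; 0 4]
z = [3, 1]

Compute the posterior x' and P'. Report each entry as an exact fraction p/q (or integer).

x' = [-668/531, 602/7965, -10027/7965]
P' = [562/177 1150/531 2500/531; 1150/531 46601/7965 59219/7965; 2500/531 59219/7965 90251/7965]

x̄ = F·x = [6, 8, 7]
P̄ = F·P·Fᵀ + Q = [22 30 20; 30 53 25; 20 25 28]
y = z − H·x̄ = [-5, 22]
S = H·P̄·Hᵀ + R = [189 -342; -342 661]
K = P̄·Hᵀ·S⁻¹ = [-338/531 -28/59; -2662/7965 -386/885; -8188/7965 -539/885]
x' = x̄ + K·y = [-668/531, 602/7965, -10027/7965]
P' = (I − K·H)·P̄ = [562/177 1150/531 2500/531; 1150/531 46601/7965 59219/7965; 2500/531 59219/7965 90251/7965]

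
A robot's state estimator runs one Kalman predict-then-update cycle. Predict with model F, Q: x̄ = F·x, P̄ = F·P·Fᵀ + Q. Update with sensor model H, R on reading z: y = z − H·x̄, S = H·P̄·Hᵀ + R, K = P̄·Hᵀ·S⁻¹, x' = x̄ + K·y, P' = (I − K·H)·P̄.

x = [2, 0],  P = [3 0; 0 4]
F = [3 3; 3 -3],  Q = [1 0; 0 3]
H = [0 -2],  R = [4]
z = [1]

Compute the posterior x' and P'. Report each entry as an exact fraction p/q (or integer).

x̄ = F·x = [6, 6]
P̄ = F·P·Fᵀ + Q = [64 -9; -9 66]
y = z − H·x̄ = [13]
S = H·P̄·Hᵀ + R = [268]
K = P̄·Hᵀ·S⁻¹ = [9/134; -33/67]
x' = x̄ + K·y = [921/134, -27/67]
P' = (I − K·H)·P̄ = [4207/67 -9/67; -9/67 66/67]

x' = [921/134, -27/67]
P' = [4207/67 -9/67; -9/67 66/67]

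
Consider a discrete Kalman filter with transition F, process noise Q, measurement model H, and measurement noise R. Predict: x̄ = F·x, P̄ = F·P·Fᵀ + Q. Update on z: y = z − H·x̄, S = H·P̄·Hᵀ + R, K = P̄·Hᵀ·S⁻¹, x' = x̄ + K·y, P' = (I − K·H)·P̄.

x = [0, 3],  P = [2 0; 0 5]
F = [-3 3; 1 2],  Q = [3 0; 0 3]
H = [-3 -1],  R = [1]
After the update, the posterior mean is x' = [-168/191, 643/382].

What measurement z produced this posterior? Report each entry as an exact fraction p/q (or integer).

z = [1]

x̄ = F·x = [9, 6]
P̄ = F·P·Fᵀ + Q = [66 24; 24 25]
S = H·P̄·Hᵀ + R = [764]
K = P̄·Hᵀ·S⁻¹ = [-111/382; -97/764]
x' − x̄ = [-1887/191, -1649/382] = K·y
y = (KᵀK)⁻¹·Kᵀ·(x' − x̄) = [34]
z = y + H·x̄ = [34] + [-33] = [1]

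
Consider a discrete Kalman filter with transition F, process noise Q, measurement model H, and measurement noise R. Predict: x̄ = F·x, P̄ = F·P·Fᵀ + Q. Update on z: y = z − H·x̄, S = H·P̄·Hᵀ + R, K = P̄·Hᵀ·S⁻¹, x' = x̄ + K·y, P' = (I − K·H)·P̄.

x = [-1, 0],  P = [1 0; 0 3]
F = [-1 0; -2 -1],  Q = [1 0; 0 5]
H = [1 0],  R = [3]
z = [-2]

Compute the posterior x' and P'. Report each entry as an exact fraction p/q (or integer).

x' = [-1/5, 4/5]
P' = [6/5 6/5; 6/5 56/5]

x̄ = F·x = [1, 2]
P̄ = F·P·Fᵀ + Q = [2 2; 2 12]
y = z − H·x̄ = [-3]
S = H·P̄·Hᵀ + R = [5]
K = P̄·Hᵀ·S⁻¹ = [2/5; 2/5]
x' = x̄ + K·y = [-1/5, 4/5]
P' = (I − K·H)·P̄ = [6/5 6/5; 6/5 56/5]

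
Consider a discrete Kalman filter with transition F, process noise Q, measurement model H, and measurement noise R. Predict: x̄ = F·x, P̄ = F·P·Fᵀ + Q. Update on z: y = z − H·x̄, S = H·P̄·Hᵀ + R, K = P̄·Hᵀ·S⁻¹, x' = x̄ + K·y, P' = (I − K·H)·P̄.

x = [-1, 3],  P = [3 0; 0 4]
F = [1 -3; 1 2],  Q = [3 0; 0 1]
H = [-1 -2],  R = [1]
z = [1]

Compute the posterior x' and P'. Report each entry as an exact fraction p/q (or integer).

x̄ = F·x = [-10, 5]
P̄ = F·P·Fᵀ + Q = [42 -21; -21 20]
y = z − H·x̄ = [1]
S = H·P̄·Hᵀ + R = [39]
K = P̄·Hᵀ·S⁻¹ = [0; -19/39]
x' = x̄ + K·y = [-10, 176/39]
P' = (I − K·H)·P̄ = [42 -21; -21 419/39]

x' = [-10, 176/39]
P' = [42 -21; -21 419/39]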